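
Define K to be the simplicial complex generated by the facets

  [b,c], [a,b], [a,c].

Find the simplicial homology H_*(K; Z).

We work with the vertex ordering a < b < c. The simplices of K, each written with vertices in increasing order, are:

  0-simplices (3): a, b, c
  1-simplices (3): ab, ac, bc

so the chain groups are C_0 ≅ Z^3, C_1 ≅ Z^3.

The boundary map ∂_1: C_1 → C_0 is given by ∂[p,q] = [q] − [p].
The 3×3 boundary matrix has rank 2 and Smith normal form diag(1,1).

Now H_k = ker ∂_k / im ∂_{k+1}, so:

  H_0: rank C_0 − rank ∂_1 = 3 − 2 = 1, and the invariant factors of ∂_1 are all 1, so H_0 ≅ Z.
  H_1: rank ker ∂_1 − rank ∂_2 = (3 − 2) − 0 = 1, and there is no ∂_2, so H_1 ≅ Z.

(K is a triangulation of the circle S^1.)

H_0 = Z,  H_1 = Z.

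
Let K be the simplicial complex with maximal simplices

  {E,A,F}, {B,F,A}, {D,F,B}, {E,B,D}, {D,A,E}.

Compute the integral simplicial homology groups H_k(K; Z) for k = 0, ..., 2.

H_0 ≅ Z,  H_1 ≅ Z,  H_2 = 0.

K has 5 vertices, 10 edges, 5 triangles.
rank ∂_0 = 0, rank ∂_1 = 4 ⇒ b_0 = 5 − 0 − 4 = 1; all invariant factors of ∂_1 are 1 so no torsion. So H_0 ≅ Z.
rank ∂_1 = 4, rank ∂_2 = 5 ⇒ b_1 = 10 − 4 − 5 = 1; all invariant factors of ∂_2 are 1 so no torsion. So H_1 ≅ Z.
rank ∂_2 = 5, rank ∂_3 = 0 ⇒ b_2 = 5 − 5 − 0 = 0. So H_2 ≅ 0.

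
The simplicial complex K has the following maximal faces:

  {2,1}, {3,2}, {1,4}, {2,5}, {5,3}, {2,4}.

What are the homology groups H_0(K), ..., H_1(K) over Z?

We work with the vertex ordering 1 < 2 < 3 < 4 < 5. The simplices of K, each written with vertices in increasing order, are:

  0-simplices (5): [1], [2], [3], [4], [5]
  1-simplices (6): [1,2], [1,4], [2,3], [2,4], [2,5], [3,5]

so the chain groups are C_0 ≅ Z^5, C_1 ≅ Z^6.

∂_1: C_1 → C_0 is given by ∂[p,q] = [q] − [p]. For instance
  ∂[2,3] = [3] − [2].
This gives a 5×6 integer matrix of rank 4; reducing to Smith normal form yields diagonal entries (1,1,1,1).

Computing H_k = (kernel of ∂_k) / (image of ∂_{k+1}):

  H_0: rank C_0 − rank ∂_1 = 5 − 4 = 1, and the invariant factors of ∂_1 are all 1, so H_0 = Z.
  H_1: rank ker ∂_1 − rank ∂_2 = (6 − 4) − 0 = 2, and there is no ∂_2, so H_1 = Z^2.

H_0 = Z,  H_1 = Z^2.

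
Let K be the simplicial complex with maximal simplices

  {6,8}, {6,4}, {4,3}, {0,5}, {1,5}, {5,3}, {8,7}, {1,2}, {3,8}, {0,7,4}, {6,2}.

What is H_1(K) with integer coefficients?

H_1 ≅ Z^4.

Fix the vertex order 0 < 1 < 2 < 3 < 4 < 5 < 6 < 7 < 8 and write every simplex with vertices in increasing order. Then dim K = 2 and the simplices of K are:

  0-simplices (9): [0], [1], [2], [3], [4], [5], [6], [7], [8]
  1-simplices (13): [0,4], [0,5], [0,7], [1,2], [1,5], [2,6], [3,4], [3,5], [3,8], [4,6], [4,7], [6,8], [7,8]
  2-simplices (1): [0,4,7]

giving chain groups C_0 ≅ Z^9, C_1 ≅ Z^13, C_2 ≅ Z^1.

∂_1: C_1 → C_0 sends each edge [p,q] (with p < q) to q − p. For instance
  ∂[0,7] = [7] − [0].
The 9×13 boundary matrix has rank 8 and Smith normal form diag(1,1,1,1,1,1,1,1).

Boundary ∂_2: C_2 → C_1 maps a triangle to the signed sum of its edges. For instance
  ∂[0,4,7] = [4,7] − [0,7] + [0,4].
The 13×1 boundary matrix has rank 1 and Smith normal form diag(1).

From H_k ≅ ker(∂_k) / im(∂_{k+1}) we obtain:

  H_1: rank ker ∂_1 − rank ∂_2 = (13 − 8) − 1 = 4, and the invariant factors of ∂_2 are all 1, so H_1 = Z^4.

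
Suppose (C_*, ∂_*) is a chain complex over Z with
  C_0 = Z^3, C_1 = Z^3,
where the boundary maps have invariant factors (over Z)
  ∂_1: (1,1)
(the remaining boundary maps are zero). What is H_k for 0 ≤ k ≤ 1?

H_0 = Z,  H_1 = Z.

H_0: b_0 = 3 − 0 − 2 = 1; torsion from ∂_1 factors > 1: none. So H_0 = Z.
H_1: b_1 = 3 − 2 − 0 = 1; torsion from ∂_2 factors > 1: none. So H_1 = Z.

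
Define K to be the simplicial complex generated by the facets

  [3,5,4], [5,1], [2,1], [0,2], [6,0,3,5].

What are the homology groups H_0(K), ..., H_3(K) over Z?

Order the vertices as 0 < 1 < 2 < 3 < 4 < 5 < 6. Listing each simplex with vertices in this order, K has dimension 3 with simplices:

  0-simplices (7): [0], [1], [2], [3], [4], [5], [6]
  1-simplices (11): [0,2], [0,3], [0,5], [0,6], [1,2], [1,5], [3,4], [3,5], [3,6], [4,5], [5,6]
  2-simplices (5): [0,3,5], [0,3,6], [0,5,6], [3,4,5], [3,5,6]
  3-simplices (1): [0,3,5,6]

so the chain groups are C_0 ≅ Z^7, C_1 ≅ Z^11, C_2 ≅ Z^5, C_3 ≅ Z^1.

The boundary map ∂_1: C_1 → C_0 maps an edge to its endpoints' difference, ∂[p,q] = q − p. For instance
  ∂[3,6] = [6] − [3].
The resulting 7×11 matrix has rank 6, and its Smith normal form has invariant factors (1,1,1,1,1,1).

The boundary map ∂_2: C_2 → C_1 sends each 2-simplex [p,q,r] to [q,r] − [p,r] + [p,q]. For instance
  ∂[3,5,6] = [5,6] − [3,6] + [3,5],
  ∂[0,3,5] = [3,5] − [0,5] + [0,3].
The 11×5 boundary matrix has rank 4 and Smith normal form diag(1,1,1,1).

The boundary map ∂_3: C_3 → C_2 sends each 3-simplex σ to the alternating sum Σ_i (−1)^i (σ with its i-th vertex removed). For instance
  ∂[0,3,5,6] = [3,5,6] − [0,5,6] + [0,3,6] − [0,3,5].
This gives a 5×1 integer matrix of rank 1; reducing to Smith normal form yields diagonal entries (1).

Reading off H_k = ker ∂_k / im ∂_{k+1}:

  H_0: rank C_0 − rank ∂_1 = 7 − 6 = 1, and the invariant factors of ∂_1 are all 1, so H_0 ≅ Z.
  H_1: rank ker ∂_1 − rank ∂_2 = (11 − 6) − 4 = 1, and the invariant factors of ∂_2 are all 1, so H_1 ≅ Z.
  H_2: rank ker ∂_2 − rank ∂_3 = (5 − 4) − 1 = 0, and the invariant factors of ∂_3 are all 1, so H_2 ≅ 0.
  H_3: rank ker ∂_3 − rank ∂_4 = (1 − 1) − 0 = 0, and there is no ∂_4, so H_3 ≅ 0.

As a check, the Euler characteristic is 7 − 11 + 5 − 1 = 0, which agrees with 1 − 1 + 0 − 0 = 0.

H_0 ≅ Z,  H_1 ≅ Z,  H_2 = 0,  H_3 = 0.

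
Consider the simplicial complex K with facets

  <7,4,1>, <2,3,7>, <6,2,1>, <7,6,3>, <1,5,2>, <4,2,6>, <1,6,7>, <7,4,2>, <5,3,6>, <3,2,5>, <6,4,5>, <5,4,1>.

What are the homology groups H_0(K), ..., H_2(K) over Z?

K has 7 vertices, 18 edges, 12 triangles.
rank ∂_0 = 0, rank ∂_1 = 6 ⇒ b_0 = 7 − 0 − 6 = 1; all invariant factors of ∂_1 are 1 so no torsion. So H_0 = Z.
rank ∂_1 = 6, rank ∂_2 = 12 ⇒ b_1 = 18 − 6 − 12 = 0; ∂_2 has invariant factor(s) [2] giving torsion. So H_1 = Z/2Z.
rank ∂_2 = 12, rank ∂_3 = 0 ⇒ b_2 = 12 − 12 − 0 = 0. So H_2 = 0.

H_0 = Z,  H_1 = Z/2Z,  H_2 = 0.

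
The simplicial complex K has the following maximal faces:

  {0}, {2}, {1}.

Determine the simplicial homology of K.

K has 3 vertices.
rank ∂_0 = 0, rank ∂_1 = 0 ⇒ b_0 = 3 − 0 − 0 = 3. So H_0 ≅ Z^3.

H_0 ≅ Z^3.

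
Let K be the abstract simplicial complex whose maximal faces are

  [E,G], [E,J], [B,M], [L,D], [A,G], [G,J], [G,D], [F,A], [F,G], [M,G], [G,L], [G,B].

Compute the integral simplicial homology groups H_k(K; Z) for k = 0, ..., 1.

H_0 = Z,  H_1 = Z^4.

We work with the vertex ordering A < B < D < E < F < G < J < L < M. The simplices of K, each written with vertices in increasing order, are:

  0-simplices (9): A, B, D, E, F, G, J, L, M
  1-simplices (12): AF, AG, BG, BM, DG, DL, EG, EJ, FG, GJ, GL, GM

Hence C_0 ≅ Z^9, C_1 ≅ Z^12.

The boundary map ∂_1: C_1 → C_0 is given by ∂[p,q] = [q] − [p].
The 9×12 boundary matrix has rank 8 and Smith normal form diag(1,1,1,1,1,1,1,1).

Computing H_k = (kernel of ∂_k) / (image of ∂_{k+1}):

  H_0: rank C_0 − rank ∂_1 = 9 − 8 = 1, and the invariant factors of ∂_1 are all 1, so H_0 = Z.
  H_1: rank ker ∂_1 − rank ∂_2 = (12 − 8) − 0 = 4, and there is no ∂_2, so H_1 = Z^4.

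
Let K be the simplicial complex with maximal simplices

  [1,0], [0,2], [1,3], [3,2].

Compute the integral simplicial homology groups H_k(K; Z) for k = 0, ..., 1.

Order the vertices as 0 < 1 < 2 < 3. Listing each simplex with vertices in this order, K has dimension 1 with simplices:

  0-simplices (4): [0], [1], [2], [3]
  1-simplices (4): [0,1], [0,2], [1,3], [2,3]

so the chain groups are C_0 ≅ Z^4, C_1 ≅ Z^4.

Boundary ∂_1: C_1 → C_0 maps an edge to its endpoints' difference, ∂[p,q] = q − p.
This gives a 4×4 integer matrix of rank 3; reducing to Smith normal form yields diagonal entries (1,1,1).

Now H_k = ker ∂_k / im ∂_{k+1}, so:

  H_0: rank C_0 − rank ∂_1 = 4 − 3 = 1, and the invariant factors of ∂_1 are all 1, so H_0 ≅ Z.
  H_1: rank ker ∂_1 − rank ∂_2 = (4 − 3) − 0 = 1, and there is no ∂_2, so H_1 ≅ Z.

As a check, the Euler characteristic is 4 − 4 = 0, which agrees with 1 − 1 = 0.
(K is a triangulation of the circle S^1.)

H_0 = Z,  H_1 = Z.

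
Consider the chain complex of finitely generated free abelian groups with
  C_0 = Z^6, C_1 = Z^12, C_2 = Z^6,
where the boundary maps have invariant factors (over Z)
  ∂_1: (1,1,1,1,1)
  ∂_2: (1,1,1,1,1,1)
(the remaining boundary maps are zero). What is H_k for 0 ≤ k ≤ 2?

H_0 ≅ Z,  H_1 ≅ Z,  H_2 = 0.

H_0: b_0 = 6 − 0 − 5 = 1; torsion from ∂_1 factors > 1: none. So H_0 ≅ Z.
H_1: b_1 = 12 − 5 − 6 = 1; torsion from ∂_2 factors > 1: none. So H_1 ≅ Z.
H_2: b_2 = 6 − 6 − 0 = 0; torsion from ∂_3 factors > 1: none. So H_2 ≅ 0.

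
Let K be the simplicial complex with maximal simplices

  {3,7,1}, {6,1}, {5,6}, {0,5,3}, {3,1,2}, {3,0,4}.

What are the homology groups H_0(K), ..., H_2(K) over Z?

Fix the vertex order 0 < 1 < 2 < 3 < 4 < 5 < 6 < 7 and write every simplex with vertices in increasing order. Then dim K = 2 and the simplices of K are:

  0-simplices (8): [0], [1], [2], [3], [4], [5], [6], [7]
  1-simplices (12): [0,3], [0,4], [0,5], [1,2], [1,3], [1,6], [1,7], [2,3], [3,4], [3,5], [3,7], [5,6]
  2-simplices (4): [0,3,4], [0,3,5], [1,2,3], [1,3,7]

Hence C_0 ≅ Z^8, C_1 ≅ Z^12, C_2 ≅ Z^4.

∂_1: C_1 → C_0 maps an edge to its endpoints' difference, ∂[p,q] = q − p.
This gives a 8×12 integer matrix of rank 7; reducing to Smith normal form yields diagonal entries (1,1,1,1,1,1,1).

∂_2: C_2 → C_1 sends each 2-simplex [p,q,r] to [q,r] − [p,r] + [p,q]. For instance
  ∂[1,3,7] = [3,7] − [1,7] + [1,3],
  ∂[0,3,5] = [3,5] − [0,5] + [0,3].
The 12×4 boundary matrix has rank 4 and Smith normal form diag(1,1,1,1).

Now H_k = ker ∂_k / im ∂_{k+1}, so:

  H_0: rank C_0 − rank ∂_1 = 8 − 7 = 1, and the invariant factors of ∂_1 are all 1, so H_0 = Z.
  H_1: rank ker ∂_1 − rank ∂_2 = (12 − 7) − 4 = 1, and the invariant factors of ∂_2 are all 1, so H_1 = Z.
  H_2: rank ker ∂_2 − rank ∂_3 = (4 − 4) − 0 = 0, and there is no ∂_3, so H_2 = 0.

H_0 = Z,  H_1 = Z,  H_2 = 0.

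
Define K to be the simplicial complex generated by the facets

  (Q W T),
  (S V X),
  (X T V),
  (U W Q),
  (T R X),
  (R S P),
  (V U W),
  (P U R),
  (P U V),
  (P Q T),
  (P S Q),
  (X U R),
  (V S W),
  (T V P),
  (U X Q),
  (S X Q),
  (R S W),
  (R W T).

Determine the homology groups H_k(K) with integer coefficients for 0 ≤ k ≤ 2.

H_0 ≅ Z,  H_1 ≅ Z^2,  H_2 ≅ Z.

We work with the vertex ordering P < Q < R < S < T < U < V < W < X. The simplices of K, each written with vertices in increasing order, are:

  0-simplices (9): P, Q, R, S, T, U, V, W, X
  1-simplices (27): PQ, PR, PS, PT, PU, PV, QS, QT, QU, QW, QX, RS, RT, RU, RW, RX, SV, SW, SX, TV, TW, TX, UV, UW, UX, VW, VX
  2-simplices (18): PQS, PQT, PRS, PRU, PTV, PUV, QSX, QTW, QUW, QUX, RSW, RTW, RTX, RUX, SVW, SVX, TVX, UVW

so the chain groups are C_0 ≅ Z^9, C_1 ≅ Z^27, C_2 ≅ Z^18.

Boundary ∂_1: C_1 → C_0 sends each edge [p,q] (with p < q) to q − p.
As a 9×27 matrix over Z this has rank 8, with invariant factors (1,1,1,1,1,1,1,1).

The boundary map ∂_2: C_2 → C_1 acts by ∂[p,q,r] = [q,r] − [p,r] + [p,q]. For instance
  ∂TVX = VX − TX + TV,
  ∂SVW = VW − SW + SV.
As a 27×18 matrix over Z this has rank 17, with invariant factors (1,1,1,1,1,1,1,1,1,1,1,1,1,1,1,1,1).

From H_k ≅ ker(∂_k) / im(∂_{k+1}) we obtain:

  H_0: rank C_0 − rank ∂_1 = 9 − 8 = 1, and the invariant factors of ∂_1 are all 1, so H_0 ≅ Z.
  H_1: rank ker ∂_1 − rank ∂_2 = (27 − 8) − 17 = 2, and the invariant factors of ∂_2 are all 1, so H_1 ≅ Z^2.
  H_2: rank ker ∂_2 − rank ∂_3 = (18 − 17) − 0 = 1, and there is no ∂_3, so H_2 ≅ Z.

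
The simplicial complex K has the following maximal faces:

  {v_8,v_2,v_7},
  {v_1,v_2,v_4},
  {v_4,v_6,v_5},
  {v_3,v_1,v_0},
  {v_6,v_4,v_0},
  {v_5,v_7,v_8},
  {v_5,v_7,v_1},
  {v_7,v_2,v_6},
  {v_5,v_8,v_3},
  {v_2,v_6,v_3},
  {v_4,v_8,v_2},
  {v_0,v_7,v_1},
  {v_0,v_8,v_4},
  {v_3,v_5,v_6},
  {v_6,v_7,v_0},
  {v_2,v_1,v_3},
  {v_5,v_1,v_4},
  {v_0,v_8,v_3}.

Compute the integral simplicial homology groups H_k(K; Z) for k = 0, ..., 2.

H_0 ≅ Z,  H_1 ≅ Z^2,  H_2 ≅ Z.

Fix the vertex order v_0 < v_1 < v_2 < v_3 < v_4 < v_5 < v_6 < v_7 < v_8 and write every simplex with vertices in increasing order. Then dim K = 2 and the simplices of K are:

  0-simplices (9): [v_0], [v_1], [v_2], [v_3], [v_4], [v_5], [v_6], [v_7], [v_8]
  1-simplices (27): (27 of them)
  2-simplices (18): (18 of them)

giving chain groups C_0 ≅ Z^9, C_1 ≅ Z^27, C_2 ≅ Z^18.

The boundary map ∂_1: C_1 → C_0 is given by ∂[p,q] = [q] − [p].
This gives a 9×27 integer matrix of rank 8; reducing to Smith normal form yields diagonal entries (1,1,1,1,1,1,1,1).

Boundary ∂_2: C_2 → C_1 acts by ∂[p,q,r] = [q,r] − [p,r] + [p,q]. For instance
  ∂[v_0,v_4,v_6] = [v_4,v_6] − [v_0,v_6] + [v_0,v_4],
  ∂[v_0,v_1,v_3] = [v_1,v_3] − [v_0,v_3] + [v_0,v_1].
This gives a 27×18 integer matrix of rank 17; reducing to Smith normal form yields diagonal entries (1,1,1,1,1,1,1,1,1,1,1,1,1,1,1,1,1).

Reading off H_k = ker ∂_k / im ∂_{k+1}:

  H_0: rank C_0 − rank ∂_1 = 9 − 8 = 1, and the invariant factors of ∂_1 are all 1, so H_0 = Z.
  H_1: rank ker ∂_1 − rank ∂_2 = (27 − 8) − 17 = 2, and the invariant factors of ∂_2 are all 1, so H_1 = Z^2.
  H_2: rank ker ∂_2 − rank ∂_3 = (18 − 17) − 0 = 1, and there is no ∂_3, so H_2 = Z.

(K is a triangulation of the torus T^2.)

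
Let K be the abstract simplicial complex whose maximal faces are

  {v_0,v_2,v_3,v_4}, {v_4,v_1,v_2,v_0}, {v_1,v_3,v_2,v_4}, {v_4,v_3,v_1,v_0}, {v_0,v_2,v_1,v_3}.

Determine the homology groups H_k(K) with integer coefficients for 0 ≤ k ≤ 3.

K has 5 vertices, 10 edges, 10 triangles, 5 3-simplices.
rank ∂_0 = 0, rank ∂_1 = 4 ⇒ b_0 = 5 − 0 − 4 = 1; all invariant factors of ∂_1 are 1 so no torsion. So H_0 = Z.
rank ∂_1 = 4, rank ∂_2 = 6 ⇒ b_1 = 10 − 4 − 6 = 0; all invariant factors of ∂_2 are 1 so no torsion. So H_1 = 0.
rank ∂_2 = 6, rank ∂_3 = 4 ⇒ b_2 = 10 − 6 − 4 = 0; all invariant factors of ∂_3 are 1 so no torsion. So H_2 = 0.
rank ∂_3 = 4, rank ∂_4 = 0 ⇒ b_3 = 5 − 4 − 0 = 1. So H_3 = Z.

H_0 = Z,  H_1 = 0,  H_2 = 0,  H_3 = Z.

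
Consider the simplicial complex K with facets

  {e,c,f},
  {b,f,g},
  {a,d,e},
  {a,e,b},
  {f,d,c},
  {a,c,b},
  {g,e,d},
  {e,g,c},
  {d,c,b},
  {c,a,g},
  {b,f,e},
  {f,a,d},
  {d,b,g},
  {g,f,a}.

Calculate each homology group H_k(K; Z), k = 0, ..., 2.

We work with the vertex ordering a < b < c < d < e < f < g. The simplices of K, each written with vertices in increasing order, are:

  0-simplices (7): a, b, c, d, e, f, g
  1-simplices (21): ab, ac, ad, ae, af, ag, bc, bd, be, bf, bg, cd, ce, cf, cg, de, df, dg, ef, eg, fg
  2-simplices (14): abc, abe, acg, ade, adf, afg, bcd, bdg, bef, bfg, cdf, cef, ceg, deg

Hence C_0 ≅ Z^7, C_1 ≅ Z^21, C_2 ≅ Z^14.

The boundary map ∂_1: C_1 → C_0 sends each edge [p,q] (with p < q) to q − p. For instance
  ∂dg = g − d.
As a 7×21 matrix over Z this has rank 6, with invariant factors (1,1,1,1,1,1).

∂_2: C_2 → C_1 maps a triangle to the signed sum of its edges. For instance
  ∂cdf = df − cf + cd,
  ∂bef = ef − bf + be.
As a 21×14 matrix over Z this has rank 13, with invariant factors (1,1,1,1,1,1,1,1,1,1,1,1,1).

Computing H_k = (kernel of ∂_k) / (image of ∂_{k+1}):

  H_0: rank C_0 − rank ∂_1 = 7 − 6 = 1, and the invariant factors of ∂_1 are all 1, so H_0 = Z.
  H_1: rank ker ∂_1 − rank ∂_2 = (21 − 6) − 13 = 2, and the invariant factors of ∂_2 are all 1, so H_1 = Z^2.
  H_2: rank ker ∂_2 − rank ∂_3 = (14 − 13) − 0 = 1, and there is no ∂_3, so H_2 = Z.

As a check, the Euler characteristic is 7 − 21 + 14 = 0, which agrees with 1 − 2 + 1 = 0.

H_0 = Z,  H_1 = Z^2,  H_2 = Z.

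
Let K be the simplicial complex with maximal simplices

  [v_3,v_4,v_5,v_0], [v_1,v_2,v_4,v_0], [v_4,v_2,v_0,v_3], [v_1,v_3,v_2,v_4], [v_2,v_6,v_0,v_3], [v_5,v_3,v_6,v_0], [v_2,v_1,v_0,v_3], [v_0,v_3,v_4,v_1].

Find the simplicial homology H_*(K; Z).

H_0 ≅ Z,  H_1 = 0,  H_2 = 0,  H_3 ≅ Z.

Fix the vertex order v_0 < v_1 < v_2 < v_3 < v_4 < v_5 < v_6 and write every simplex with vertices in increasing order. Then dim K = 3 and the simplices of K are:

  0-simplices (7): [v_0], [v_1], [v_2], [v_3], [v_4], [v_5], [v_6]
  1-simplices (17): (17 of them)
  2-simplices (18): (18 of them)
  3-simplices (8): [v_0,v_1,v_2,v_3], [v_0,v_1,v_2,v_4], [v_0,v_1,v_3,v_4], [v_0,v_2,v_3,v_4], [v_0,v_2,v_3,v_6], [v_0,v_3,v_4,v_5], [v_0,v_3,v_5,v_6], [v_1,v_2,v_3,v_4]

giving chain groups C_0 ≅ Z^7, C_1 ≅ Z^17, C_2 ≅ Z^18, C_3 ≅ Z^8.

∂_1: C_1 → C_0 sends each edge [p,q] (with p < q) to q − p.
The resulting 7×17 matrix has rank 6, and its Smith normal form has invariant factors (1,1,1,1,1,1).

Boundary ∂_2: C_2 → C_1 maps a triangle to the signed sum of its edges. For instance
  ∂[v_3,v_5,v_6] = [v_5,v_6] − [v_3,v_6] + [v_3,v_5],
  ∂[v_0,v_3,v_4] = [v_3,v_4] − [v_0,v_4] + [v_0,v_3].
This gives a 17×18 integer matrix of rank 11; reducing to Smith normal form yields diagonal entries (1,1,1,1,1,1,1,1,1,1,1).

The boundary map ∂_3: C_3 → C_2 sends each 3-simplex σ to the alternating sum Σ_i (−1)^i (σ with its i-th vertex removed). For instance
  ∂[v_0,v_3,v_4,v_5] = [v_3,v_4,v_5] − [v_0,v_4,v_5] + [v_0,v_3,v_5] − [v_0,v_3,v_4],
  ∂[v_1,v_2,v_3,v_4] = [v_2,v_3,v_4] − [v_1,v_3,v_4] + [v_1,v_2,v_4] − [v_1,v_2,v_3].
As a 18×8 matrix over Z this has rank 7, with invariant factors (1,1,1,1,1,1,1).

Now H_k = ker ∂_k / im ∂_{k+1}, so:

  H_0: rank C_0 − rank ∂_1 = 7 − 6 = 1, and the invariant factors of ∂_1 are all 1, so H_0 = Z.
  H_1: rank ker ∂_1 − rank ∂_2 = (17 − 6) − 11 = 0, and the invariant factors of ∂_2 are all 1, so H_1 = 0.
  H_2: rank ker ∂_2 − rank ∂_3 = (18 − 11) − 7 = 0, and the invariant factors of ∂_3 are all 1, so H_2 = 0.
  H_3: rank ker ∂_3 − rank ∂_4 = (8 − 7) − 0 = 1, and there is no ∂_4, so H_3 = Z.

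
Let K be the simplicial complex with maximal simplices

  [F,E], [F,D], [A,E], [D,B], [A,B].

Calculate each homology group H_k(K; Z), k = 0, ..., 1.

H_0 = Z,  H_1 = Z.

Order the vertices as A < B < D < E < F. Listing each simplex with vertices in this order, K has dimension 1 with simplices:

  0-simplices (5): A, B, D, E, F
  1-simplices (5): AB, AE, BD, DF, EF

so the chain groups are C_0 ≅ Z^5, C_1 ≅ Z^5.

Boundary ∂_1: C_1 → C_0 sends each edge [p,q] (with p < q) to q − p. For instance
  ∂DF = F − D.
This gives a 5×5 integer matrix of rank 4; reducing to Smith normal form yields diagonal entries (1,1,1,1).

Computing H_k = (kernel of ∂_k) / (image of ∂_{k+1}):

  H_0: rank C_0 − rank ∂_1 = 5 − 4 = 1, and the invariant factors of ∂_1 are all 1, so H_0 = Z.
  H_1: rank ker ∂_1 − rank ∂_2 = (5 − 4) − 0 = 1, and there is no ∂_2, so H_1 = Z.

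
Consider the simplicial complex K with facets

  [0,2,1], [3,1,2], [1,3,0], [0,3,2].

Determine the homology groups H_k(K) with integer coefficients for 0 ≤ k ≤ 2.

H_0 ≅ Z,  H_1 = 0,  H_2 ≅ Z.

Order the vertices as 0 < 1 < 2 < 3. Listing each simplex with vertices in this order, K has dimension 2 with simplices:

  0-simplices (4): [0], [1], [2], [3]
  1-simplices (6): [0,1], [0,2], [0,3], [1,2], [1,3], [2,3]
  2-simplices (4): [0,1,2], [0,1,3], [0,2,3], [1,2,3]

giving chain groups C_0 ≅ Z^4, C_1 ≅ Z^6, C_2 ≅ Z^4.

Boundary ∂_1: C_1 → C_0 sends each edge [p,q] (with p < q) to q − p. For instance
  ∂[0,3] = [3] − [0].
This gives a 4×6 integer matrix of rank 3; reducing to Smith normal form yields diagonal entries (1,1,1).

∂_2: C_2 → C_1 acts by ∂[p,q,r] = [q,r] − [p,r] + [p,q]. For instance
  ∂[0,2,3] = [2,3] − [0,3] + [0,2],
  ∂[0,1,2] = [1,2] − [0,2] + [0,1].
This gives a 6×4 integer matrix of rank 3; reducing to Smith normal form yields diagonal entries (1,1,1).

Computing H_k = (kernel of ∂_k) / (image of ∂_{k+1}):

  H_0: rank C_0 − rank ∂_1 = 4 − 3 = 1, and the invariant factors of ∂_1 are all 1, so H_0 ≅ Z.
  H_1: rank ker ∂_1 − rank ∂_2 = (6 − 3) − 3 = 0, and the invariant factors of ∂_2 are all 1, so H_1 ≅ 0.
  H_2: rank ker ∂_2 − rank ∂_3 = (4 − 3) − 0 = 1, and there is no ∂_3, so H_2 ≅ Z.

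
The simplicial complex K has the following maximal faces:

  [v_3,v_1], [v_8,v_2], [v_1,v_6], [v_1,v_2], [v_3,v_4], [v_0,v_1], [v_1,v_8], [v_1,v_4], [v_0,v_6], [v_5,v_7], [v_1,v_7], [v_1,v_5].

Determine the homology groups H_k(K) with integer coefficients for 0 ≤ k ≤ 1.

Order the vertices as v_0 < v_1 < v_2 < v_3 < v_4 < v_5 < v_6 < v_7 < v_8. Listing each simplex with vertices in this order, K has dimension 1 with simplices:

  0-simplices (9): [v_0], [v_1], [v_2], [v_3], [v_4], [v_5], [v_6], [v_7], [v_8]
  1-simplices (12): [v_0,v_1], [v_0,v_6], [v_1,v_2], [v_1,v_3], [v_1,v_4], [v_1,v_5], [v_1,v_6], [v_1,v_7], [v_1,v_8], [v_2,v_8], [v_3,v_4], [v_5,v_7]

Hence C_0 ≅ Z^9, C_1 ≅ Z^12.

∂_1: C_1 → C_0 maps an edge to its endpoints' difference, ∂[p,q] = q − p. For instance
  ∂[v_1,v_4] = [v_4] − [v_1].
This gives a 9×12 integer matrix of rank 8; reducing to Smith normal form yields diagonal entries (1,1,1,1,1,1,1,1).

Now H_k = ker ∂_k / im ∂_{k+1}, so:

  H_0: rank C_0 − rank ∂_1 = 9 − 8 = 1, and the invariant factors of ∂_1 are all 1, so H_0 ≅ Z.
  H_1: rank ker ∂_1 − rank ∂_2 = (12 − 8) − 0 = 4, and there is no ∂_2, so H_1 ≅ Z^4.

H_0 ≅ Z,  H_1 ≅ Z^4.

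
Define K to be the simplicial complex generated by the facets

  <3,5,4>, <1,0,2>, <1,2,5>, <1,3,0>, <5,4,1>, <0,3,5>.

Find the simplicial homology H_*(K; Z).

H_0 ≅ Z,  H_1 ≅ Z,  H_2 = 0.

Fix the vertex order 0 < 1 < 2 < 3 < 4 < 5 and write every simplex with vertices in increasing order. Then dim K = 2 and the simplices of K are:

  0-simplices (6): [0], [1], [2], [3], [4], [5]
  1-simplices (12): [0,1], [0,2], [0,3], [0,5], [1,2], [1,3], [1,4], [1,5], [2,5], [3,4], [3,5], [4,5]
  2-simplices (6): [0,1,2], [0,1,3], [0,3,5], [1,2,5], [1,4,5], [3,4,5]

so the chain groups are C_0 ≅ Z^6, C_1 ≅ Z^12, C_2 ≅ Z^6.

∂_1: C_1 → C_0 sends each edge [p,q] (with p < q) to q − p. For instance
  ∂[0,5] = [5] − [0].
The resulting 6×12 matrix has rank 5, and its Smith normal form has invariant factors (1,1,1,1,1).

Boundary ∂_2: C_2 → C_1 acts by ∂[p,q,r] = [q,r] − [p,r] + [p,q]. For instance
  ∂[0,3,5] = [3,5] − [0,5] + [0,3],
  ∂[1,4,5] = [4,5] − [1,5] + [1,4].
The 12×6 boundary matrix has rank 6 and Smith normal form diag(1,1,1,1,1,1).

From H_k ≅ ker(∂_k) / im(∂_{k+1}) we obtain:

  H_0: rank C_0 − rank ∂_1 = 6 − 5 = 1, and the invariant factors of ∂_1 are all 1, so H_0 = Z.
  H_1: rank ker ∂_1 − rank ∂_2 = (12 − 5) − 6 = 1, and the invariant factors of ∂_2 are all 1, so H_1 = Z.
  H_2: rank ker ∂_2 − rank ∂_3 = (6 − 6) − 0 = 0, and there is no ∂_3, so H_2 = 0.

As a check, the Euler characteristic is 6 − 12 + 6 = 0, which agrees with 1 − 1 + 0 = 0.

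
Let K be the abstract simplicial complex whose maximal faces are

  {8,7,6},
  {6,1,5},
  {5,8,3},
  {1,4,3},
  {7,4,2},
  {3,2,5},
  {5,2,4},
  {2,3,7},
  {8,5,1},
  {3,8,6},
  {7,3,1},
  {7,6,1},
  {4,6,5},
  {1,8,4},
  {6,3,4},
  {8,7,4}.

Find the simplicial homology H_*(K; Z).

H_0 = Z,  H_1 = Z^2,  H_2 = Z.

Fix the vertex order 1 < 2 < 3 < 4 < 5 < 6 < 7 < 8 and write every simplex with vertices in increasing order. Then dim K = 2 and the simplices of K are:

  0-simplices (8): [1], [2], [3], [4], [5], [6], [7], [8]
  1-simplices (24): (24 of them)
  2-simplices (16): [1,3,4], [1,3,7], [1,4,8], [1,5,6], [1,5,8], [1,6,7], [2,3,5], [2,3,7], [2,4,5], [2,4,7], [3,4,6], [3,5,8], [3,6,8], [4,5,6], [4,7,8], [6,7,8]

so the chain groups are C_0 ≅ Z^8, C_1 ≅ Z^24, C_2 ≅ Z^16.

Boundary ∂_1: C_1 → C_0 maps an edge to its endpoints' difference, ∂[p,q] = q − p. For instance
  ∂[4,8] = [8] − [4].
The 8×24 boundary matrix has rank 7 and Smith normal form diag(1,1,1,1,1,1,1).

∂_2: C_2 → C_1 acts by ∂[p,q,r] = [q,r] − [p,r] + [p,q]. For instance
  ∂[1,5,8] = [5,8] − [1,8] + [1,5],
  ∂[2,4,7] = [4,7] − [2,7] + [2,4].
The resulting 24×16 matrix has rank 15, and its Smith normal form has invariant factors (1,1,1,1,1,1,1,1,1,1,1,1,1,1,1).

Computing H_k = (kernel of ∂_k) / (image of ∂_{k+1}):

  H_0: rank C_0 − rank ∂_1 = 8 − 7 = 1, and the invariant factors of ∂_1 are all 1, so H_0 ≅ Z.
  H_1: rank ker ∂_1 − rank ∂_2 = (24 − 7) − 15 = 2, and the invariant factors of ∂_2 are all 1, so H_1 ≅ Z^2.
  H_2: rank ker ∂_2 − rank ∂_3 = (16 − 15) − 0 = 1, and there is no ∂_3, so H_2 ≅ Z.

As a check, the Euler characteristic is 8 − 24 + 16 = 0, which agrees with 1 − 2 + 1 = 0.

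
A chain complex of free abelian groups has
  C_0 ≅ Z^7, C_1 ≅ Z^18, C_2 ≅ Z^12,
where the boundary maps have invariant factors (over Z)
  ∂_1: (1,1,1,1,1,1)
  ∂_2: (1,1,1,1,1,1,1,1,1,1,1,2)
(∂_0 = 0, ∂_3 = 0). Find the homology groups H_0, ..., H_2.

H_0: b_0 = 7 − 0 − 6 = 1; torsion from ∂_1 factors > 1: none. So H_0 = Z.
H_1: b_1 = 18 − 6 − 12 = 0; torsion from ∂_2 factors > 1: [2]. So H_1 = Z/2Z.
H_2: b_2 = 12 − 12 − 0 = 0; torsion from ∂_3 factors > 1: none. So H_2 = 0.

H_0 = Z,  H_1 = Z/2Z,  H_2 = 0.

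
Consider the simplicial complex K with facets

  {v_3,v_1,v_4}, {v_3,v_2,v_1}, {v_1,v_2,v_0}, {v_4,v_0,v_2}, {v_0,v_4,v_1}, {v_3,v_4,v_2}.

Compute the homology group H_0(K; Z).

K has 5 vertices, 9 edges, 6 triangles.
rank ∂_0 = 0, rank ∂_1 = 4 ⇒ b_0 = 5 − 0 − 4 = 1; all invariant factors of ∂_1 are 1 so no torsion. So H_0 = Z.

H_0 ≅ Z.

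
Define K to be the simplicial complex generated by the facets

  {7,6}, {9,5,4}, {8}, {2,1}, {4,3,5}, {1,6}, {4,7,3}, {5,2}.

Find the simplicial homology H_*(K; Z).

H_0 ≅ Z^2,  H_1 ≅ Z,  H_2 = 0.

We work with the vertex ordering 1 < 2 < 3 < 4 < 5 < 6 < 7 < 8 < 9. The simplices of K, each written with vertices in increasing order, are:

  0-simplices (9): [1], [2], [3], [4], [5], [6], [7], [8], [9]
  1-simplices (11): [1,2], [1,6], [2,5], [3,4], [3,5], [3,7], [4,5], [4,7], [4,9], [5,9], [6,7]
  2-simplices (3): [3,4,5], [3,4,7], [4,5,9]

so the chain groups are C_0 ≅ Z^9, C_1 ≅ Z^11, C_2 ≅ Z^3.

The boundary map ∂_1: C_1 → C_0 maps an edge to its endpoints' difference, ∂[p,q] = q − p. For instance
  ∂[5,9] = [9] − [5].
The resulting 9×11 matrix has rank 7, and its Smith normal form has invariant factors (1,1,1,1,1,1,1).

∂_2: C_2 → C_1 sends each 2-simplex [p,q,r] to [q,r] − [p,r] + [p,q]. For instance
  ∂[3,4,5] = [4,5] − [3,5] + [3,4],
  ∂[3,4,7] = [4,7] − [3,7] + [3,4].
This gives a 11×3 integer matrix of rank 3; reducing to Smith normal form yields diagonal entries (1,1,1).

From H_k ≅ ker(∂_k) / im(∂_{k+1}) we obtain:

  H_0: rank C_0 − rank ∂_1 = 9 − 7 = 2, and the invariant factors of ∂_1 are all 1, so H_0 = Z^2.
  H_1: rank ker ∂_1 − rank ∂_2 = (11 − 7) − 3 = 1, and the invariant factors of ∂_2 are all 1, so H_1 = Z.
  H_2: rank ker ∂_2 − rank ∂_3 = (3 − 3) − 0 = 0, and there is no ∂_3, so H_2 = 0.

As a check, the Euler characteristic is 9 − 11 + 3 = 1, which agrees with 2 − 1 + 0 = 1.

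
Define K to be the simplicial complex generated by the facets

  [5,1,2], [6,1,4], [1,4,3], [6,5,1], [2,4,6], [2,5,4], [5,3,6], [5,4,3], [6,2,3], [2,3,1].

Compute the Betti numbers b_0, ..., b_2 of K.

b_0 = 1, b_1 = 0, b_2 = 0.

We work with the vertex ordering 1 < 2 < 3 < 4 < 5 < 6. The simplices of K, each written with vertices in increasing order, are:

  0-simplices (6): [1], [2], [3], [4], [5], [6]
  1-simplices (15): [1,2], [1,3], [1,4], [1,5], [1,6], [2,3], [2,4], [2,5], [2,6], [3,4], [3,5], [3,6], [4,5], [4,6], [5,6]
  2-simplices (10): [1,2,3], [1,2,5], [1,3,4], [1,4,6], [1,5,6], [2,3,6], [2,4,5], [2,4,6], [3,4,5], [3,5,6]

so the chain groups are C_0 ≅ Z^6, C_1 ≅ Z^15, C_2 ≅ Z^10.

The boundary map ∂_1: C_1 → C_0 sends each edge [p,q] (with p < q) to q − p.
As a 6×15 matrix over Z this has rank 5, with invariant factors (1,1,1,1,1).

∂_2: C_2 → C_1 sends each 2-simplex [p,q,r] to [q,r] − [p,r] + [p,q]. For instance
  ∂[1,5,6] = [5,6] − [1,6] + [1,5],
  ∂[2,4,5] = [4,5] − [2,5] + [2,4].
The resulting 15×10 matrix has rank 10, and its Smith normal form has invariant factors (1,1,1,1,1,1,1,1,1,2).

Reading off H_k = ker ∂_k / im ∂_{k+1}:

  H_0: rank C_0 − rank ∂_1 = 6 − 5 = 1, and the invariant factors of ∂_1 are all 1, so H_0 = Z.
  H_1: rank ker ∂_1 − rank ∂_2 = (15 − 5) − 10 = 0, and ∂_2 has invariant factor 2 > 1, so H_1 = Z_2.
  H_2: rank ker ∂_2 − rank ∂_3 = (10 − 10) − 0 = 0, and there is no ∂_3, so H_2 = 0.

Hence the Betti numbers are b_0 = 1, b_1 = 0, b_2 = 0.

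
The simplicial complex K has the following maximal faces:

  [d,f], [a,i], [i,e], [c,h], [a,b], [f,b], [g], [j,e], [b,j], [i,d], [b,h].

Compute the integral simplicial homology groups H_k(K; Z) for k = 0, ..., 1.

H_0 ≅ Z^2,  H_1 ≅ Z^2.

Order the vertices as a < b < c < d < e < f < g < h < i < j. Listing each simplex with vertices in this order, K has dimension 1 with simplices:

  0-simplices (10): a, b, c, d, e, f, g, h, i, j
  1-simplices (10): ab, ai, bf, bh, bj, ch, df, di, ei, ej

giving chain groups C_0 ≅ Z^10, C_1 ≅ Z^10.

Boundary ∂_1: C_1 → C_0 sends each edge [p,q] (with p < q) to q − p. For instance
  ∂ab = b − a.
The resulting 10×10 matrix has rank 8, and its Smith normal form has invariant factors (1,1,1,1,1,1,1,1).

Computing H_k = (kernel of ∂_k) / (image of ∂_{k+1}):

  H_0: rank C_0 − rank ∂_1 = 10 − 8 = 2, and the invariant factors of ∂_1 are all 1, so H_0 = Z^2.
  H_1: rank ker ∂_1 − rank ∂_2 = (10 − 8) − 0 = 2, and there is no ∂_2, so H_1 = Z^2.

As a check, the Euler characteristic is 10 − 10 = 0, which agrees with 2 − 2 = 0.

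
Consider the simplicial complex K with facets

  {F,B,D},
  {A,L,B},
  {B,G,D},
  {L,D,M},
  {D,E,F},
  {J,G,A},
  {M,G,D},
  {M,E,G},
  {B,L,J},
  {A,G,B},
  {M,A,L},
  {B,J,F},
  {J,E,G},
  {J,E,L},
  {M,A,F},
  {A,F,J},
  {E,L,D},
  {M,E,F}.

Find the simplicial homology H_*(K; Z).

Order the vertices as A < B < D < E < F < G < J < L < M. Listing each simplex with vertices in this order, K has dimension 2 with simplices:

  0-simplices (9): A, B, D, E, F, G, J, L, M
  1-simplices (27): AB, AF, AG, AJ, AL, AM, BD, BF, BG, BJ, BL, DE, DF, DG, DL, DM, EF, EG, EJ, EL, EM, FJ, FM, GJ, GM, JL, LM
  2-simplices (18): ABG, ABL, AFJ, AFM, AGJ, ALM, BDF, BDG, BFJ, BJL, DEF, DEL, DGM, DLM, EFM, EGJ, EGM, EJL

giving chain groups C_0 ≅ Z^9, C_1 ≅ Z^27, C_2 ≅ Z^18.

∂_1: C_1 → C_0 sends each edge [p,q] (with p < q) to q − p. For instance
  ∂EF = F − E.
The 9×27 boundary matrix has rank 8 and Smith normal form diag(1,1,1,1,1,1,1,1).

Boundary ∂_2: C_2 → C_1 acts by ∂[p,q,r] = [q,r] − [p,r] + [p,q]. For instance
  ∂EGM = GM − EM + EG,
  ∂EFM = FM − EM + EF.
This gives a 27×18 integer matrix of rank 18; reducing to Smith normal form yields diagonal entries (1,1,1,1,1,1,1,1,1,1,1,1,1,1,1,1,1,2).

Reading off H_k = ker ∂_k / im ∂_{k+1}:

  H_0: rank C_0 − rank ∂_1 = 9 − 8 = 1, and the invariant factors of ∂_1 are all 1, so H_0 ≅ Z.
  H_1: rank ker ∂_1 − rank ∂_2 = (27 − 8) − 18 = 1, and ∂_2 has invariant factor 2 > 1, so H_1 ≅ Z ⊕ Z/2Z.
  H_2: rank ker ∂_2 − rank ∂_3 = (18 − 18) − 0 = 0, and there is no ∂_3, so H_2 ≅ 0.

(K is a triangulation of the Klein bottle.)

H_0 = Z,  H_1 = Z ⊕ Z/2Z,  H_2 = 0.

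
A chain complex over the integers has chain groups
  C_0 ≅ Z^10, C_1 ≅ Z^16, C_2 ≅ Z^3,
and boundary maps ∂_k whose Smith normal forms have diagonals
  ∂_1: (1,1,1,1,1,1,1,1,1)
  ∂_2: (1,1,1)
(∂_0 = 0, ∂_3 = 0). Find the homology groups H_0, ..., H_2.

H_0 ≅ Z,  H_1 ≅ Z^4,  H_2 = 0.

H_0: b_0 = 10 − 0 − 9 = 1; torsion from ∂_1 factors > 1: none. So H_0 ≅ Z.
H_1: b_1 = 16 − 9 − 3 = 4; torsion from ∂_2 factors > 1: none. So H_1 ≅ Z^4.
H_2: b_2 = 3 − 3 − 0 = 0; torsion from ∂_3 factors > 1: none. So H_2 ≅ 0.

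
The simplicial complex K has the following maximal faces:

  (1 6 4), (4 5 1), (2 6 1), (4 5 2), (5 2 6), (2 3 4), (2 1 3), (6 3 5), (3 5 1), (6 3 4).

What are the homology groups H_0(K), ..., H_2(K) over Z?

H_0 ≅ Z,  H_1 ≅ Z/2,  H_2 = 0.

K has 6 vertices, 15 edges, 10 triangles.
rank ∂_0 = 0, rank ∂_1 = 5 ⇒ b_0 = 6 − 0 − 5 = 1; all invariant factors of ∂_1 are 1 so no torsion. So H_0 = Z.
rank ∂_1 = 5, rank ∂_2 = 10 ⇒ b_1 = 15 − 5 − 10 = 0; ∂_2 has invariant factor(s) [2] giving torsion. So H_1 = Z/2.
rank ∂_2 = 10, rank ∂_3 = 0 ⇒ b_2 = 10 − 10 − 0 = 0. So H_2 = 0.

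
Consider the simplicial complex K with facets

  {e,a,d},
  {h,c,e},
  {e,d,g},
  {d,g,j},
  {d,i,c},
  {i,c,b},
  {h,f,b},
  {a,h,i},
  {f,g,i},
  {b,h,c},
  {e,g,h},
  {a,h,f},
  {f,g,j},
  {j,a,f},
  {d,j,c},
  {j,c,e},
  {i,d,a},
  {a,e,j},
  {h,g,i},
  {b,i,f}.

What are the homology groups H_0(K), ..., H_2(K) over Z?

Order the vertices as a < b < c < d < e < f < g < h < i < j. Listing each simplex with vertices in this order, K has dimension 2 with simplices:

  0-simplices (10): a, b, c, d, e, f, g, h, i, j
  1-simplices (30): ad, ae, af, ah, ai, aj, bc, bf, bh, bi, cd, ce, ch, ci, cj, de, dg, di, dj, eg, eh, ej, fg, fh, fi, fj, gh, gi, gj, hi
  2-simplices (20): ade, adi, aej, afh, afj, ahi, bch, bci, bfh, bfi, cdi, cdj, ceh, cej, deg, dgj, egh, fgi, fgj, ghi

so the chain groups are C_0 ≅ Z^10, C_1 ≅ Z^30, C_2 ≅ Z^20.

The boundary map ∂_1: C_1 → C_0 sends each edge [p,q] (with p < q) to q − p. For instance
  ∂bi = i − b.
As a 10×30 matrix over Z this has rank 9, with invariant factors (1,1,1,1,1,1,1,1,1).

∂_2: C_2 → C_1 maps a triangle to the signed sum of its edges. For instance
  ∂deg = eg − dg + de,
  ∂cdi = di − ci + cd.
The 30×20 boundary matrix has rank 20 and Smith normal form diag(1,1,1,1,1,1,1,1,1,1,1,1,1,1,1,1,1,1,1,2).

Reading off H_k = ker ∂_k / im ∂_{k+1}:

  H_0: rank C_0 − rank ∂_1 = 10 − 9 = 1, and the invariant factors of ∂_1 are all 1, so H_0 ≅ Z.
  H_1: rank ker ∂_1 − rank ∂_2 = (30 − 9) − 20 = 1, and ∂_2 has invariant factor 2 > 1, so H_1 ≅ Z ⊕ Z/2.
  H_2: rank ker ∂_2 − rank ∂_3 = (20 − 20) − 0 = 0, and there is no ∂_3, so H_2 ≅ 0.

(K is a triangulation of the Klein bottle.)

H_0 = Z,  H_1 = Z ⊕ Z/2,  H_2 = 0.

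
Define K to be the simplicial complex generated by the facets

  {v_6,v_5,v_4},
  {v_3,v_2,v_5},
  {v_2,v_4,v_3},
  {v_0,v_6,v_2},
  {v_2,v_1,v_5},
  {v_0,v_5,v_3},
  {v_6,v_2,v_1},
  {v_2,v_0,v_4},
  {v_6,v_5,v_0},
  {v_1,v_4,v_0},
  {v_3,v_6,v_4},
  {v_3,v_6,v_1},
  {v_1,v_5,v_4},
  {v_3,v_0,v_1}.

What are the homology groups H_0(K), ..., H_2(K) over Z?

H_0 ≅ Z,  H_1 ≅ Z^2,  H_2 ≅ Z.

We work with the vertex ordering v_0 < v_1 < v_2 < v_3 < v_4 < v_5 < v_6. The simplices of K, each written with vertices in increasing order, are:

  0-simplices (7): [v_0], [v_1], [v_2], [v_3], [v_4], [v_5], [v_6]
  1-simplices (21): (21 of them)
  2-simplices (14): (14 of them)

Hence C_0 ≅ Z^7, C_1 ≅ Z^21, C_2 ≅ Z^14.

The boundary map ∂_1: C_1 → C_0 sends each edge [p,q] (with p < q) to q − p.
The resulting 7×21 matrix has rank 6, and its Smith normal form has invariant factors (1,1,1,1,1,1).

∂_2: C_2 → C_1 acts by ∂[p,q,r] = [q,r] − [p,r] + [p,q]. For instance
  ∂[v_2,v_3,v_4] = [v_3,v_4] − [v_2,v_4] + [v_2,v_3],
  ∂[v_0,v_1,v_3] = [v_1,v_3] − [v_0,v_3] + [v_0,v_1].
The resulting 21×14 matrix has rank 13, and its Smith normal form has invariant factors (1,1,1,1,1,1,1,1,1,1,1,1,1).

Reading off H_k = ker ∂_k / im ∂_{k+1}:

  H_0: rank C_0 − rank ∂_1 = 7 − 6 = 1, and the invariant factors of ∂_1 are all 1, so H_0 = Z.
  H_1: rank ker ∂_1 − rank ∂_2 = (21 − 6) − 13 = 2, and the invariant factors of ∂_2 are all 1, so H_1 = Z^2.
  H_2: rank ker ∂_2 − rank ∂_3 = (14 − 13) − 0 = 1, and there is no ∂_3, so H_2 = Z.

As a check, the Euler characteristic is 7 − 21 + 14 = 0, which agrees with 1 − 2 + 1 = 0.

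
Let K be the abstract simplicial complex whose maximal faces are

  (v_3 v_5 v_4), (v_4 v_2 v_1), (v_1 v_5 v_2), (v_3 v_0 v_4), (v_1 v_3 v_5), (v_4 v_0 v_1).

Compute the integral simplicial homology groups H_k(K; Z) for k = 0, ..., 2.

Take the total order v_0 < v_1 < v_2 < v_3 < v_4 < v_5 on the vertex set. Then K (dimension 2) consists of the simplices:

  0-simplices (6): [v_0], [v_1], [v_2], [v_3], [v_4], [v_5]
  1-simplices (12): [v_0,v_1], [v_0,v_3], [v_0,v_4], [v_1,v_2], [v_1,v_3], [v_1,v_4], [v_1,v_5], [v_2,v_4], [v_2,v_5], [v_3,v_4], [v_3,v_5], [v_4,v_5]
  2-simplices (6): [v_0,v_1,v_4], [v_0,v_3,v_4], [v_1,v_2,v_4], [v_1,v_2,v_5], [v_1,v_3,v_5], [v_3,v_4,v_5]

so the chain groups are C_0 ≅ Z^6, C_1 ≅ Z^12, C_2 ≅ Z^6.

Boundary ∂_1: C_1 → C_0 sends each edge [p,q] (with p < q) to q − p. For instance
  ∂[v_0,v_4] = [v_4] − [v_0].
The 6×12 boundary matrix has rank 5 and Smith normal form diag(1,1,1,1,1).

∂_2: C_2 → C_1 sends each 2-simplex [p,q,r] to [q,r] − [p,r] + [p,q]. For instance
  ∂[v_0,v_3,v_4] = [v_3,v_4] − [v_0,v_4] + [v_0,v_3],
  ∂[v_3,v_4,v_5] = [v_4,v_5] − [v_3,v_5] + [v_3,v_4].
As a 12×6 matrix over Z this has rank 6, with invariant factors (1,1,1,1,1,1).

Computing H_k = (kernel of ∂_k) / (image of ∂_{k+1}):

  H_0: rank C_0 − rank ∂_1 = 6 − 5 = 1, and the invariant factors of ∂_1 are all 1, so H_0 ≅ Z.
  H_1: rank ker ∂_1 − rank ∂_2 = (12 − 5) − 6 = 1, and the invariant factors of ∂_2 are all 1, so H_1 ≅ Z.
  H_2: rank ker ∂_2 − rank ∂_3 = (6 − 6) − 0 = 0, and there is no ∂_3, so H_2 ≅ 0.

As a check, the Euler characteristic is 6 − 12 + 6 = 0, which agrees with 1 − 1 + 0 = 0.
(K is a triangulation of the cylinder S^1 x I.)

H_0 = Z,  H_1 = Z,  H_2 = 0.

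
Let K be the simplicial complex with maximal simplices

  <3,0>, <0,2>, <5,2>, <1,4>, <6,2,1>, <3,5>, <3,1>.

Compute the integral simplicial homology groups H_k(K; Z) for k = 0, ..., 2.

Fix the vertex order 0 < 1 < 2 < 3 < 4 < 5 < 6 and write every simplex with vertices in increasing order. Then dim K = 2 and the simplices of K are:

  0-simplices (7): [0], [1], [2], [3], [4], [5], [6]
  1-simplices (9): [0,2], [0,3], [1,2], [1,3], [1,4], [1,6], [2,5], [2,6], [3,5]
  2-simplices (1): [1,2,6]

Hence C_0 ≅ Z^7, C_1 ≅ Z^9, C_2 ≅ Z^1.

∂_1: C_1 → C_0 is given by ∂[p,q] = [q] − [p].
As a 7×9 matrix over Z this has rank 6, with invariant factors (1,1,1,1,1,1).

Boundary ∂_2: C_2 → C_1 maps a triangle to the signed sum of its edges. For instance
  ∂[1,2,6] = [2,6] − [1,6] + [1,2].
As a 9×1 matrix over Z this has rank 1, with invariant factors (1).

Reading off H_k = ker ∂_k / im ∂_{k+1}:

  H_0: rank C_0 − rank ∂_1 = 7 − 6 = 1, and the invariant factors of ∂_1 are all 1, so H_0 ≅ Z.
  H_1: rank ker ∂_1 − rank ∂_2 = (9 − 6) − 1 = 2, and the invariant factors of ∂_2 are all 1, so H_1 ≅ Z^2.
  H_2: rank ker ∂_2 − rank ∂_3 = (1 − 1) − 0 = 0, and there is no ∂_3, so H_2 ≅ 0.

H_0 ≅ Z,  H_1 ≅ Z^2,  H_2 = 0.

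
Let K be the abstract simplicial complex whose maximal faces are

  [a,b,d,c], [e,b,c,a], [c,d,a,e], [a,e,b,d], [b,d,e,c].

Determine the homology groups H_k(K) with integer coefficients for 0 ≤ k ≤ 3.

H_0 = Z,  H_1 = 0,  H_2 = 0,  H_3 = Z.

Order the vertices as a < b < c < d < e. Listing each simplex with vertices in this order, K has dimension 3 with simplices:

  0-simplices (5): a, b, c, d, e
  1-simplices (10): ab, ac, ad, ae, bc, bd, be, cd, ce, de
  2-simplices (10): abc, abd, abe, acd, ace, ade, bcd, bce, bde, cde
  3-simplices (5): abcd, abce, abde, acde, bcde

so the chain groups are C_0 ≅ Z^5, C_1 ≅ Z^10, C_2 ≅ Z^10, C_3 ≅ Z^5.

∂_1: C_1 → C_0 sends each edge [p,q] (with p < q) to q − p.
The resulting 5×10 matrix has rank 4, and its Smith normal form has invariant factors (1,1,1,1).

The boundary map ∂_2: C_2 → C_1 sends each 2-simplex [p,q,r] to [q,r] − [p,r] + [p,q]. For instance
  ∂bde = de − be + bd,
  ∂abc = bc − ac + ab.
This gives a 10×10 integer matrix of rank 6; reducing to Smith normal form yields diagonal entries (1,1,1,1,1,1).

Boundary ∂_3: C_3 → C_2 sends each 3-simplex σ to the alternating sum Σ_i (−1)^i (σ with its i-th vertex removed). For instance
  ∂acde = cde − ade + ace − acd,
  ∂abce = bce − ace + abe − abc.
The resulting 10×5 matrix has rank 4, and its Smith normal form has invariant factors (1,1,1,1).

Reading off H_k = ker ∂_k / im ∂_{k+1}:

  H_0: rank C_0 − rank ∂_1 = 5 − 4 = 1, and the invariant factors of ∂_1 are all 1, so H_0 = Z.
  H_1: rank ker ∂_1 − rank ∂_2 = (10 − 4) − 6 = 0, and the invariant factors of ∂_2 are all 1, so H_1 = 0.
  H_2: rank ker ∂_2 − rank ∂_3 = (10 − 6) − 4 = 0, and the invariant factors of ∂_3 are all 1, so H_2 = 0.
  H_3: rank ker ∂_3 − rank ∂_4 = (5 − 4) − 0 = 1, and there is no ∂_4, so H_3 = Z.

As a check, the Euler characteristic is 5 − 10 + 10 − 5 = 0, which agrees with 1 − 0 + 0 − 1 = 0.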